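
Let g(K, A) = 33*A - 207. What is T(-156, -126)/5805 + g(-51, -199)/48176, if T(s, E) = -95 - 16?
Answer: -7445101/46610280 ≈ -0.15973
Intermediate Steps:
T(s, E) = -111
g(K, A) = -207 + 33*A
T(-156, -126)/5805 + g(-51, -199)/48176 = -111/5805 + (-207 + 33*(-199))/48176 = -111*1/5805 + (-207 - 6567)*(1/48176) = -37/1935 - 6774*1/48176 = -37/1935 - 3387/24088 = -7445101/46610280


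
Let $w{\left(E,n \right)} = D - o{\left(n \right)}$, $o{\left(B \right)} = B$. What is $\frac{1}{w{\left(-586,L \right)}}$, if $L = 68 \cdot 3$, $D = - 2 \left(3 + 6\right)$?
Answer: $- \frac{1}{222} \approx -0.0045045$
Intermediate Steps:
$D = -18$ ($D = \left(-2\right) 9 = -18$)
$L = 204$
$w{\left(E,n \right)} = -18 - n$
$\frac{1}{w{\left(-586,L \right)}} = \frac{1}{-18 - 204} = \frac{1}{-222} = - \frac{1}{222}$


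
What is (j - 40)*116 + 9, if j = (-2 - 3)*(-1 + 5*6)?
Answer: -21451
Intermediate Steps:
j = -145 (j = -5*(-1 + 30) = -5*29 = -145)
(j - 40)*116 + 9 = (-145 - 40)*116 + 9 = -185*116 + 9 = -21460 + 9 = -21451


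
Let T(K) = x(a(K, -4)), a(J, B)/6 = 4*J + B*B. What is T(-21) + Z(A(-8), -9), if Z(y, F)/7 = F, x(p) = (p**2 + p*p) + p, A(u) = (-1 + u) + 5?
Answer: 332457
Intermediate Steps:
a(J, B) = 6*B**2 + 24*J (a(J, B) = 6*(4*J + B*B) = 6*(4*J + B**2) = 6*(B**2 + 4*J) = 6*B**2 + 24*J)
A(u) = 4 + u
x(p) = p + 2*p**2 (x(p) = (p**2 + p**2) + p = 2*p**2 + p = p + 2*p**2)
T(K) = (96 + 24*K)*(193 + 48*K) (T(K) = (6*(-4)**2 + 24*K)*(1 + 2*(6*(-4)**2 + 24*K)) = (6*16 + 24*K)*(1 + 2*(6*16 + 24*K)) = (96 + 24*K)*(1 + 2*(96 + 24*K)) = (96 + 24*K)*(1 + (192 + 48*K)) = (96 + 24*K)*(193 + 48*K))
Z(y, F) = 7*F
T(-21) + Z(A(-8), -9) = 24*(4 - 21)*(193 + 48*(-21)) + 7*(-9) = 24*(-17)*(193 - 1008) - 63 = 24*(-17)*(-815) - 63 = 332520 - 63 = 332457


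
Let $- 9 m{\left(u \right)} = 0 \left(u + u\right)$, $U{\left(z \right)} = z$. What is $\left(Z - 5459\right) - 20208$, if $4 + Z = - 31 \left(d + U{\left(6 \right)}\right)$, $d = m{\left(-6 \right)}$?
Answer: $-25857$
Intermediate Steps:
$m{\left(u \right)} = 0$ ($m{\left(u \right)} = - \frac{0 \left(u + u\right)}{9} = - \frac{0 \cdot 2 u}{9} = \left(- \frac{1}{9}\right) 0 = 0$)
$d = 0$
$Z = -190$ ($Z = -4 - 31 \left(0 + 6\right) = -4 - 186 = -190$)
$\left(Z - 5459\right) - 20208 = \left(-190 - 5459\right) - 20208 = -5649 - 20208 = -25857$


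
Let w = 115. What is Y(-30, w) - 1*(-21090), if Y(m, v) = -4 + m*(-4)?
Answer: 21206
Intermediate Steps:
Y(m, v) = -4 - 4*m
Y(-30, w) - 1*(-21090) = (-4 - 4*(-30)) - 1*(-21090) = (-4 + 120) + 21090 = 116 + 21090 = 21206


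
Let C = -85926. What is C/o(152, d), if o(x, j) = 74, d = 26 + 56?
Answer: -42963/37 ≈ -1161.2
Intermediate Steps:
d = 82
C/o(152, d) = -85926/74 = -85926*1/74 = -42963/37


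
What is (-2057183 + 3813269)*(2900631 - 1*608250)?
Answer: 4025618180766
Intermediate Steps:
(-2057183 + 3813269)*(2900631 - 1*608250) = 1756086*(2900631 - 608250) = 1756086*2292381 = 4025618180766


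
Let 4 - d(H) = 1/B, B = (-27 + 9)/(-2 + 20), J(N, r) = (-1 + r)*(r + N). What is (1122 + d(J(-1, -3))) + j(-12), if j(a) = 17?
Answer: 1144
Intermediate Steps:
J(N, r) = (-1 + r)*(N + r)
B = -1 (B = -18/18 = -18*1/18 = -1)
d(H) = 5 (d(H) = 4 - 1/(-1) = 4 - 1*(-1) = 4 + 1 = 5)
(1122 + d(J(-1, -3))) + j(-12) = (1122 + 5) + 17 = 1127 + 17 = 1144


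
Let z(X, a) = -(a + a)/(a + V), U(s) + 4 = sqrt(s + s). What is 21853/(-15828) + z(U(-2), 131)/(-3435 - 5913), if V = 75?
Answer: -438311593/317497809 ≈ -1.3805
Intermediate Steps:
U(s) = -4 + sqrt(2)*sqrt(s) (U(s) = -4 + sqrt(s + s) = -4 + sqrt(2*s) = -4 + sqrt(2)*sqrt(s))
z(X, a) = -2*a/(75 + a) (z(X, a) = -(a + a)/(a + 75) = -2*a/(75 + a))
21853/(-15828) + z(U(-2), 131)/(-3435 - 5913) = 21853/(-15828) + (-2*131/(75 + 131))/(-3435 - 5913) = 21853*(-1/15828) - 2*131/206/(-9348) = -21853/15828 - 2*131*1/206*(-1/9348) = -21853/15828 - 131/103*(-1/9348) = -21853/15828 + 131/962844 = -438311593/317497809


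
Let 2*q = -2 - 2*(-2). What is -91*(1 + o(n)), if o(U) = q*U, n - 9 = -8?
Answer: -182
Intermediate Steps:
n = 1 (n = 9 - 8 = 1)
q = 1 (q = (-2 - 2*(-2))/2 = (-2 + 4)/2 = (1/2)*2 = 1)
o(U) = U (o(U) = 1*U = U)
-91*(1 + o(n)) = -91*(1 + 1) = -91*2 = -182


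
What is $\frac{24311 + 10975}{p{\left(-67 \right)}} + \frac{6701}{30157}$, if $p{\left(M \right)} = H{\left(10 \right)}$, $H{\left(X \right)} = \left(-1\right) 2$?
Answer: $- \frac{532053250}{30157} \approx -17643.0$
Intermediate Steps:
$H{\left(X \right)} = -2$
$p{\left(M \right)} = -2$
$\frac{24311 + 10975}{p{\left(-67 \right)}} + \frac{6701}{30157} = \frac{24311 + 10975}{-2} + \frac{6701}{30157} = 35286 \left(- \frac{1}{2}\right) + 6701 \cdot \frac{1}{30157} = -17643 + \frac{6701}{30157} = - \frac{532053250}{30157}$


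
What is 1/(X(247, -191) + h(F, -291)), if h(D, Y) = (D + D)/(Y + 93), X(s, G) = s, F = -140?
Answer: 99/24593 ≈ 0.0040255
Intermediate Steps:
h(D, Y) = 2*D/(93 + Y) (h(D, Y) = (2*D)/(93 + Y) = 2*D/(93 + Y))
1/(X(247, -191) + h(F, -291)) = 1/(247 + 2*(-140)/(93 - 291)) = 1/(247 + 2*(-140)/(-198)) = 1/(247 + 2*(-140)*(-1/198)) = 1/(247 + 140/99) = 1/(24593/99) = 99/24593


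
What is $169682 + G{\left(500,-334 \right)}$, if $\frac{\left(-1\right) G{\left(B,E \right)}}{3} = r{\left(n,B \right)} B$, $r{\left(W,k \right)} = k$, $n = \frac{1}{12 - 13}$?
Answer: $-580318$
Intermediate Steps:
$n = -1$ ($n = \frac{1}{-1} = -1$)
$G{\left(B,E \right)} = - 3 B^{2}$ ($G{\left(B,E \right)} = - 3 B B = - 3 B^{2}$)
$169682 + G{\left(500,-334 \right)} = 169682 - 3 \cdot 500^{2} = 169682 - 750000 = -580318$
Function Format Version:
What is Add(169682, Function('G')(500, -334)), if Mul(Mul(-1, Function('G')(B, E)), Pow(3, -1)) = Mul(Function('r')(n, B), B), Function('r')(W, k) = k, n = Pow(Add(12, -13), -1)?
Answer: -580318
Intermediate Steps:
n = -1 (n = Pow(-1, -1) = -1)
Function('G')(B, E) = Mul(-3, Pow(B, 2)) (Function('G')(B, E) = Mul(-3, Mul(B, B)) = Mul(-3, Pow(B, 2)))
Add(169682, Function('G')(500, -334)) = Add(169682, Mul(-3, Pow(500, 2))) = Add(169682, Mul(-3, 250000)) = Add(169682, -750000) = -580318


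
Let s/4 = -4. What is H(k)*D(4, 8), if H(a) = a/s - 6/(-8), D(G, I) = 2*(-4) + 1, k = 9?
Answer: -21/16 ≈ -1.3125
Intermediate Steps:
s = -16 (s = 4*(-4) = -16)
D(G, I) = -7 (D(G, I) = -8 + 1 = -7)
H(a) = ¾ - a/16 (H(a) = a/(-16) - 6/(-8) = a*(-1/16) - 6*(-⅛) = -a/16 + ¾ = ¾ - a/16)
H(k)*D(4, 8) = (¾ - 1/16*9)*(-7) = (¾ - 9/16)*(-7) = (3/16)*(-7) = -21/16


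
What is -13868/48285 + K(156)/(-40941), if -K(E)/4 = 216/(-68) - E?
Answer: -1130524804/3734023905 ≈ -0.30276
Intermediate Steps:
K(E) = 216/17 + 4*E (K(E) = -4*(216/(-68) - E) = -4*(216*(-1/68) - E) = -4*(-54/17 - E) = 216/17 + 4*E)
-13868/48285 + K(156)/(-40941) = -13868/48285 + (216/17 + 4*156)/(-40941) = -13868*1/48285 + (216/17 + 624)*(-1/40941) = -13868/48285 + (10824/17)*(-1/40941) = -13868/48285 - 3608/231999 = -1130524804/3734023905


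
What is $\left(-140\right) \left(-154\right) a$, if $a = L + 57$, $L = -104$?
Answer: $-1013320$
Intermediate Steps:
$a = -47$ ($a = -104 + 57 = -47$)
$\left(-140\right) \left(-154\right) a = \left(-140\right) \left(-154\right) \left(-47\right) = 21560 \left(-47\right) = -1013320$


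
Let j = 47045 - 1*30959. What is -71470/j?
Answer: -5105/1149 ≈ -4.4430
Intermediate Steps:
j = 16086 (j = 47045 - 30959 = 16086)
-71470/j = -71470/16086 = -71470*1/16086 = -5105/1149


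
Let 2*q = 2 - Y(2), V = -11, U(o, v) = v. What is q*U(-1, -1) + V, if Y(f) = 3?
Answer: -21/2 ≈ -10.500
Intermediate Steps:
q = -1/2 (q = (2 - 1*3)/2 = (2 - 3)/2 = (1/2)*(-1) = -1/2 ≈ -0.50000)
q*U(-1, -1) + V = -1/2*(-1) - 11 = 1/2 - 11 = -21/2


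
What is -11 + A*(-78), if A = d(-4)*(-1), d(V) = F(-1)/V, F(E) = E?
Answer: 17/2 ≈ 8.5000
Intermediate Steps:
d(V) = -1/V
A = -¼ (A = -1/(-4)*(-1) = -1*(-¼)*(-1) = (¼)*(-1) = -¼ ≈ -0.25000)
-11 + A*(-78) = -11 - ¼*(-78) = -11 + 39/2 = 17/2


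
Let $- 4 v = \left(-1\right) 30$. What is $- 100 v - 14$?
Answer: $-764$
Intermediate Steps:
$v = \frac{15}{2}$ ($v = - \frac{\left(-1\right) 30}{4} = \left(- \frac{1}{4}\right) \left(-30\right) = \frac{15}{2} \approx 7.5$)
$- 100 v - 14 = \left(-100\right) \frac{15}{2} - 14 = -750 - 14 = -764$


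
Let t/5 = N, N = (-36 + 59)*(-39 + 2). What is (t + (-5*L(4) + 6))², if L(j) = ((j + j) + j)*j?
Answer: 20151121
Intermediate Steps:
L(j) = 3*j² (L(j) = (2*j + j)*j = (3*j)*j = 3*j²)
N = -851 (N = 23*(-37) = -851)
t = -4255 (t = 5*(-851) = -4255)
(t + (-5*L(4) + 6))² = (-4255 + (-15*4² + 6))² = (-4255 + (-15*16 + 6))² = (-4255 + (-5*48 + 6))² = (-4255 + (-240 + 6))² = (-4255 - 234)² = (-4489)² = 20151121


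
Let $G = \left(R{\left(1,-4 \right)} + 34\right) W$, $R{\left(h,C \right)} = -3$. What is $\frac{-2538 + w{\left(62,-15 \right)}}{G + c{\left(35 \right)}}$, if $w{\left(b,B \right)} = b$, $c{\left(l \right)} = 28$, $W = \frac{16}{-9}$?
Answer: $\frac{5571}{61} \approx 91.328$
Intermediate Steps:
$W = - \frac{16}{9}$ ($W = 16 \left(- \frac{1}{9}\right) = - \frac{16}{9} \approx -1.7778$)
$G = - \frac{496}{9}$ ($G = \left(-3 + 34\right) \left(- \frac{16}{9}\right) = 31 \left(- \frac{16}{9}\right) = - \frac{496}{9} \approx -55.111$)
$\frac{-2538 + w{\left(62,-15 \right)}}{G + c{\left(35 \right)}} = \frac{-2538 + 62}{- \frac{496}{9} + 28} = - \frac{2476}{- \frac{244}{9}} = \left(-2476\right) \left(- \frac{9}{244}\right) = \frac{5571}{61}$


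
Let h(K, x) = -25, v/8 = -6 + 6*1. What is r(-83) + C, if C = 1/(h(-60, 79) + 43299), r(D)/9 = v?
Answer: 1/43274 ≈ 2.3109e-5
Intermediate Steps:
v = 0 (v = 8*(-6 + 6*1) = 8*(-6 + 6) = 8*0 = 0)
r(D) = 0 (r(D) = 9*0 = 0)
C = 1/43274 (C = 1/(-25 + 43299) = 1/43274 ≈ 2.3109e-5)
r(-83) + C = 0 + 1/43274 = 1/43274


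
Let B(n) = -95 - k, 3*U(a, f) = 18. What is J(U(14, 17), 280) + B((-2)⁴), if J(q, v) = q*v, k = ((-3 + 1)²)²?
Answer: 1569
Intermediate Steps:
U(a, f) = 6 (U(a, f) = (⅓)*18 = 6)
k = 16 (k = ((-2)²)² = 4² = 16)
B(n) = -111 (B(n) = -95 - 1*16 = -95 - 16 = -111)
J(U(14, 17), 280) + B((-2)⁴) = 6*280 - 111 = 1680 - 111 = 1569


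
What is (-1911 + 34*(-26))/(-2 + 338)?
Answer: -2795/336 ≈ -8.3185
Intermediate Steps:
(-1911 + 34*(-26))/(-2 + 338) = (-1911 - 884)/336 = -2795*1/336 = -2795/336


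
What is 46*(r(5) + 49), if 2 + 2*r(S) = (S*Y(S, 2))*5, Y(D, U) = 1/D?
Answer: 2323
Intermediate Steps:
r(S) = 3/2 (r(S) = -1 + ((S/S)*5)/2 = -1 + (1*5)/2 = -1 + (½)*5 = -1 + 5/2 = 3/2)
46*(r(5) + 49) = 46*(3/2 + 49) = 46*(101/2) = 2323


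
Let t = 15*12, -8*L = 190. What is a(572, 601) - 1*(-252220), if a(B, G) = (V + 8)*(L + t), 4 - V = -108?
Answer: 270970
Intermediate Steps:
L = -95/4 (L = -⅛*190 = -95/4 ≈ -23.750)
t = 180
V = 112 (V = 4 - 1*(-108) = 4 + 108 = 112)
a(B, G) = 18750 (a(B, G) = (112 + 8)*(-95/4 + 180) = 120*(625/4) = 18750)
a(572, 601) - 1*(-252220) = 18750 - 1*(-252220) = 18750 + 252220 = 270970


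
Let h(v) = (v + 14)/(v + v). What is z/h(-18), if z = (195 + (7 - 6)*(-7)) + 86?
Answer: 2466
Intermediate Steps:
h(v) = (14 + v)/(2*v) (h(v) = (14 + v)/((2*v)) = (14 + v)*(1/(2*v)) = (14 + v)/(2*v))
z = 274 (z = (195 + 1*(-7)) + 86 = (195 - 7) + 86 = 188 + 86 = 274)
z/h(-18) = 274/(((½)*(14 - 18)/(-18))) = 274/(((½)*(-1/18)*(-4))) = 274/(⅑) = 274*9 = 2466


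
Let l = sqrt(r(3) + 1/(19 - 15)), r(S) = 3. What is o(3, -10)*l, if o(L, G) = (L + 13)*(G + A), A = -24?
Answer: -272*sqrt(13) ≈ -980.71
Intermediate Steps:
o(L, G) = (-24 + G)*(13 + L) (o(L, G) = (L + 13)*(G - 24) = (13 + L)*(-24 + G) = (-24 + G)*(13 + L))
l = sqrt(13)/2 (l = sqrt(3 + 1/(19 - 15)) = sqrt(3 + 1/4) = sqrt(13/4) = sqrt(13)/2 ≈ 1.8028)
o(3, -10)*l = (-312 - 24*3 + 13*(-10) - 10*3)*(sqrt(13)/2) = (-312 - 72 - 130 - 30)*(sqrt(13)/2) = -272*sqrt(13)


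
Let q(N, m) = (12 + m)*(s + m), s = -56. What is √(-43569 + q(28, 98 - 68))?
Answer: I*√44661 ≈ 211.33*I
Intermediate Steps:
q(N, m) = (-56 + m)*(12 + m) (q(N, m) = (12 + m)*(-56 + m) = (-56 + m)*(12 + m))
√(-43569 + q(28, 98 - 68)) = √(-43569 + (-672 + (98 - 68)² - 44*(98 - 68))) = √(-43569 + (-672 + 30² - 44*30)) = √(-43569 + (-672 + 900 - 1320)) = √(-43569 - 1092) = √(-44661) = I*√44661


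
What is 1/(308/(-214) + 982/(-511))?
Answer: -54677/183768 ≈ -0.29753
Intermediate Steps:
1/(308/(-214) + 982/(-511)) = 1/(308*(-1/214) + 982*(-1/511)) = 1/(-154/107 - 982/511) = 1/(-183768/54677) = -54677/183768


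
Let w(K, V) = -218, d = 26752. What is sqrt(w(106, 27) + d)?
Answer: sqrt(26534) ≈ 162.89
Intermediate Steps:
sqrt(w(106, 27) + d) = sqrt(-218 + 26752) = sqrt(26534)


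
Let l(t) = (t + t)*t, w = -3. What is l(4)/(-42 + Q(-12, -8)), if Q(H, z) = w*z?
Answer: -16/9 ≈ -1.7778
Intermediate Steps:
Q(H, z) = -3*z
l(t) = 2*t² (l(t) = (2*t)*t = 2*t²)
l(4)/(-42 + Q(-12, -8)) = (2*4²)/(-42 - 3*(-8)) = (2*16)/(-42 + 24) = 32/(-18) = -1/18*32 = -16/9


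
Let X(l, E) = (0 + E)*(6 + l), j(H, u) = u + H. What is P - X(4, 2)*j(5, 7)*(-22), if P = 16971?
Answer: 22251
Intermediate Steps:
j(H, u) = H + u
X(l, E) = E*(6 + l)
P - X(4, 2)*j(5, 7)*(-22) = 16971 - (2*(6 + 4))*(5 + 7)*(-22) = 16971 - (2*10)*12*(-22) = 16971 - 20*12*(-22) = 16971 - 240*(-22) = 16971 - 1*(-5280) = 16971 + 5280 = 22251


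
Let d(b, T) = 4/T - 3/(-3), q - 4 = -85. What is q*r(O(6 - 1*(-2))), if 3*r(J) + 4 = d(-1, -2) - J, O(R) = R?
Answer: 351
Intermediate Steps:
q = -81 (q = 4 - 85 = -81)
d(b, T) = 1 + 4/T (d(b, T) = 4/T - 3*(-⅓) = 4/T + 1 = 1 + 4/T)
r(J) = -5/3 - J/3 (r(J) = -4/3 + ((4 - 2)/(-2) - J)/3 = -4/3 + (-½*2 - J)/3 = -4/3 + (-1 - J)/3 = -4/3 + (-⅓ - J/3) = -5/3 - J/3)
q*r(O(6 - 1*(-2))) = -81*(-5/3 - (6 - 1*(-2))/3) = -81*(-5/3 - (6 + 2)/3) = -81*(-5/3 - ⅓*8) = -81*(-5/3 - 8/3) = -81*(-13/3) = 351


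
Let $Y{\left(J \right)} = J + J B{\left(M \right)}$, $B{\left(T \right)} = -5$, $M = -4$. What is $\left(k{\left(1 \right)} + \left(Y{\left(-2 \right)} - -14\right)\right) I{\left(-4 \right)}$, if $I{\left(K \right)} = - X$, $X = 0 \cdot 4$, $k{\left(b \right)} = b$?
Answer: $0$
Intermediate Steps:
$X = 0$
$I{\left(K \right)} = 0$ ($I{\left(K \right)} = \left(-1\right) 0 = 0$)
$Y{\left(J \right)} = - 4 J$ ($Y{\left(J \right)} = J + J \left(-5\right) = J - 5 J = - 4 J$)
$\left(k{\left(1 \right)} + \left(Y{\left(-2 \right)} - -14\right)\right) I{\left(-4 \right)} = \left(1 - -22\right) 0 = \left(1 + \left(8 + 14\right)\right) 0 = \left(1 + 22\right) 0 = 23 \cdot 0 = 0$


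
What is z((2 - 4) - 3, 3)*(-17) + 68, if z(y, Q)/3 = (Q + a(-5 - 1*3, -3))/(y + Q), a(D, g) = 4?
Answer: 493/2 ≈ 246.50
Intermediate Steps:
z(y, Q) = 3*(4 + Q)/(Q + y) (z(y, Q) = 3*((Q + 4)/(y + Q)) = 3*((4 + Q)/(Q + y)) = 3*(4 + Q)/(Q + y))
z((2 - 4) - 3, 3)*(-17) + 68 = (3*(4 + 3)/(3 + ((2 - 4) - 3)))*(-17) + 68 = (3*7/(3 + (-2 - 3)))*(-17) + 68 = (3*7/(3 - 5))*(-17) + 68 = (3*7/(-2))*(-17) + 68 = (3*(-½)*7)*(-17) + 68 = -21/2*(-17) + 68 = 357/2 + 68 = 493/2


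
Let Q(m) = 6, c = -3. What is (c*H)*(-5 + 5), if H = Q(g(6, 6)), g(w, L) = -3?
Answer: 0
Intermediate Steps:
H = 6
(c*H)*(-5 + 5) = (-3*6)*(-5 + 5) = -18*0 = 0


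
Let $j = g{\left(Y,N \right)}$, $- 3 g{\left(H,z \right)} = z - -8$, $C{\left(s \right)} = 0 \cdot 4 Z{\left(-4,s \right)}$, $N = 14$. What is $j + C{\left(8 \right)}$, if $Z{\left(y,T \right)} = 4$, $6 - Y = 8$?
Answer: $- \frac{22}{3} \approx -7.3333$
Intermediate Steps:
$Y = -2$ ($Y = 6 - 8 = -2$)
$C{\left(s \right)} = 0$ ($C{\left(s \right)} = 0 \cdot 4 \cdot 4 = 0 \cdot 4 = 0$)
$g{\left(H,z \right)} = - \frac{8}{3} - \frac{z}{3}$ ($g{\left(H,z \right)} = - \frac{z - -8}{3} = - \frac{z + 8}{3} = - \frac{8 + z}{3} = - \frac{8}{3} - \frac{z}{3}$)
$j = - \frac{22}{3}$ ($j = - \frac{8}{3} - \frac{14}{3} = - \frac{22}{3} \approx -7.3333$)
$j + C{\left(8 \right)} = - \frac{22}{3} + 0 = - \frac{22}{3}$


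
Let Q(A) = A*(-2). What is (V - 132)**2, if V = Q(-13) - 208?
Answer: 98596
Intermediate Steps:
Q(A) = -2*A
V = -182 (V = -2*(-13) - 208 = 26 - 208 = -182)
(V - 132)**2 = (-182 - 132)**2 = (-314)**2 = 98596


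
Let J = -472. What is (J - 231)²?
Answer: 494209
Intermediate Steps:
(J - 231)² = (-472 - 231)² = (-703)² = 494209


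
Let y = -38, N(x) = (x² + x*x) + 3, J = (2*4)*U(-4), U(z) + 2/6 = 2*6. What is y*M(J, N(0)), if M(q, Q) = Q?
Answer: -114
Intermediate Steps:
U(z) = 35/3 (U(z) = -⅓ + 2*6 = -⅓ + 12 = 35/3)
J = 280/3 (J = (2*4)*(35/3) = 8*(35/3) = 280/3 ≈ 93.333)
N(x) = 3 + 2*x² (N(x) = (x² + x²) + 3 = 2*x² + 3 = 3 + 2*x²)
y*M(J, N(0)) = -38*(3 + 2*0²) = -38*(3 + 2*0) = -38*(3 + 0) = -38*3 = -114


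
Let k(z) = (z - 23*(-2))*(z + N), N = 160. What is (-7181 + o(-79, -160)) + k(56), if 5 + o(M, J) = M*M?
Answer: 21087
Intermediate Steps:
k(z) = (46 + z)*(160 + z) (k(z) = (z - 23*(-2))*(z + 160) = (z + 46)*(160 + z) = (46 + z)*(160 + z))
o(M, J) = -5 + M² (o(M, J) = -5 + M*M = -5 + M²)
(-7181 + o(-79, -160)) + k(56) = (-7181 + (-5 + (-79)²)) + (7360 + 56² + 206*56) = (-7181 + (-5 + 6241)) + (7360 + 3136 + 11536) = (-7181 + 6236) + 22032 = -945 + 22032 = 21087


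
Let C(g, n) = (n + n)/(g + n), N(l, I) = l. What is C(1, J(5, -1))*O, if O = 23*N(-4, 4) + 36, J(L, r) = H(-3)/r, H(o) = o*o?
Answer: -126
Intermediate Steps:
H(o) = o²
J(L, r) = 9/r (J(L, r) = (-3)²/r = 9/r)
C(g, n) = 2*n/(g + n) (C(g, n) = (2*n)/(g + n) = 2*n/(g + n))
O = -56 (O = 23*(-4) + 36 = -92 + 36 = -56)
C(1, J(5, -1))*O = (2*(9/(-1))/(1 + 9/(-1)))*(-56) = (2*(9*(-1))/(1 + 9*(-1)))*(-56) = (2*(-9)/(1 - 9))*(-56) = (2*(-9)/(-8))*(-56) = (2*(-9)*(-⅛))*(-56) = (9/4)*(-56) = -126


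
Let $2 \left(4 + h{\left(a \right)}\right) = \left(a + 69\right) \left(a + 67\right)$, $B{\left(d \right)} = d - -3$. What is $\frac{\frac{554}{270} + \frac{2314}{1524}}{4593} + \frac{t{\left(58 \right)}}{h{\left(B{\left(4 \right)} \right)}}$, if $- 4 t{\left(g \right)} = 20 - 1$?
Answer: $- \frac{29950561}{32758745760} \approx -0.00091428$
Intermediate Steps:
$B{\left(d \right)} = 3 + d$ ($B{\left(d \right)} = d + 3 = 3 + d$)
$h{\left(a \right)} = -4 + \frac{\left(67 + a\right) \left(69 + a\right)}{2}$ ($h{\left(a \right)} = -4 + \frac{\left(a + 69\right) \left(a + 67\right)}{2} = -4 + \frac{\left(69 + a\right) \left(67 + a\right)}{2} = -4 + \frac{\left(67 + a\right) \left(69 + a\right)}{2}$)
$t{\left(g \right)} = - \frac{19}{4}$ ($t{\left(g \right)} = - \frac{20 - 1}{4} = \left(- \frac{1}{4}\right) 19 = - \frac{19}{4}$)
$\frac{\frac{554}{270} + \frac{2314}{1524}}{4593} + \frac{t{\left(58 \right)}}{h{\left(B{\left(4 \right)} \right)}} = \frac{\frac{554}{270} + \frac{2314}{1524}}{4593} - \frac{19}{4 \left(\frac{4615}{2} + \frac{\left(3 + 4\right)^{2}}{2} + 68 \left(3 + 4\right)\right)} = \left(554 \cdot \frac{1}{270} + 2314 \cdot \frac{1}{1524}\right) \frac{1}{4593} - \frac{19}{4 \left(\frac{4615}{2} + \frac{7^{2}}{2} + 68 \cdot 7\right)} = \left(\frac{277}{135} + \frac{1157}{762}\right) \frac{1}{4593} - \frac{19}{4 \left(\frac{4615}{2} + \frac{1}{2} \cdot 49 + 476\right)} = \frac{122423}{34290} \cdot \frac{1}{4593} - \frac{19}{4 \left(\frac{4615}{2} + \frac{49}{2} + 476\right)} = \frac{122423}{157493970} - \frac{19}{4 \cdot 2808} = \frac{122423}{157493970} - \frac{19}{11232} = - \frac{29950561}{32758745760}$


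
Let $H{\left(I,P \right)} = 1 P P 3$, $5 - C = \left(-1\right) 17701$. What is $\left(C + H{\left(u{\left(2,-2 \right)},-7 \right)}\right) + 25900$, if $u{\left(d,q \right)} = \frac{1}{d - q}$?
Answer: $43753$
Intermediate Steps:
$C = 17706$ ($C = 5 - \left(-1\right) 17701 = 5 - -17701 = 5 + 17701 = 17706$)
$H{\left(I,P \right)} = 3 P^{2}$ ($H{\left(I,P \right)} = P P 3 = P^{2} \cdot 3 = 3 P^{2}$)
$\left(C + H{\left(u{\left(2,-2 \right)},-7 \right)}\right) + 25900 = \left(17706 + 3 \left(-7\right)^{2}\right) + 25900 = \left(17706 + 3 \cdot 49\right) + 25900 = \left(17706 + 147\right) + 25900 = 17853 + 25900 = 43753$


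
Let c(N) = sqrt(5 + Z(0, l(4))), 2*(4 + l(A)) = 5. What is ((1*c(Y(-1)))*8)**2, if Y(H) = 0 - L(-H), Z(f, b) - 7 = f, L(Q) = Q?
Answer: 768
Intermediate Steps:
l(A) = -3/2 (l(A) = -4 + (1/2)*5 = -4 + 5/2 = -3/2)
Z(f, b) = 7 + f
Y(H) = H (Y(H) = 0 - (-1)*H = 0 + H = H)
c(N) = 2*sqrt(3) (c(N) = sqrt(5 + (7 + 0)) = sqrt(5 + 7) = sqrt(12) = 2*sqrt(3))
((1*c(Y(-1)))*8)**2 = ((1*(2*sqrt(3)))*8)**2 = ((2*sqrt(3))*8)**2 = (16*sqrt(3))**2 = 768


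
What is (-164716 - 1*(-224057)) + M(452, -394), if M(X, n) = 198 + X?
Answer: 59991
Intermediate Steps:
(-164716 - 1*(-224057)) + M(452, -394) = (-164716 - 1*(-224057)) + (198 + 452) = (-164716 + 224057) + 650 = 59341 + 650 = 59991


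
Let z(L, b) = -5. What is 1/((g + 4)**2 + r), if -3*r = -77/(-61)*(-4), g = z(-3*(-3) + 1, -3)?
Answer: 183/491 ≈ 0.37271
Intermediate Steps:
g = -5
r = 308/183 (r = -(-77/(-61))*(-4)/3 = -(-77*(-1/61))*(-4)/3 = -77*(-4)/183 = -1/3*(-308/61) = 308/183 ≈ 1.6831)
1/((g + 4)**2 + r) = 1/((-5 + 4)**2 + 308/183) = 1/((-1)**2 + 308/183) = 1/(1 + 308/183) = 1/(491/183) = 183/491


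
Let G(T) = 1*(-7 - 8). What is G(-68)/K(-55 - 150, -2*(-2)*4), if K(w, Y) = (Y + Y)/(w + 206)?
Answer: -15/32 ≈ -0.46875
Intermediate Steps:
K(w, Y) = 2*Y/(206 + w) (K(w, Y) = (2*Y)/(206 + w) = 2*Y/(206 + w))
G(T) = -15 (G(T) = 1*(-15) = -15)
G(-68)/K(-55 - 150, -2*(-2)*4) = -15/(2*(-2*(-2)*4)/(206 + (-55 - 150))) = -15/(2*(4*4)/(206 - 205)) = -15/(2*16/1) = -15/(2*16*1) = -15/32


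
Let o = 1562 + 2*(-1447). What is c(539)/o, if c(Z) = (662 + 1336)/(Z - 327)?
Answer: -3/424 ≈ -0.0070755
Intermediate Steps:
c(Z) = 1998/(-327 + Z)
o = -1332 (o = 1562 - 2894 = -1332)
c(539)/o = (1998/(-327 + 539))/(-1332) = (1998/212)*(-1/1332) = (1998*(1/212))*(-1/1332) = (999/106)*(-1/1332) = -3/424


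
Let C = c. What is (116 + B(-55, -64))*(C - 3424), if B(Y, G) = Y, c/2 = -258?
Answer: -240340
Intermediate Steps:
c = -516 (c = 2*(-258) = -516)
C = -516
(116 + B(-55, -64))*(C - 3424) = (116 - 55)*(-516 - 3424) = 61*(-3940) = -240340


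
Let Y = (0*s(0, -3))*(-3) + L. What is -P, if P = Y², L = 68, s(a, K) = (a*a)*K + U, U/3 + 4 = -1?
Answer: -4624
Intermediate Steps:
U = -15 (U = -12 + 3*(-1) = -12 - 3 = -15)
s(a, K) = -15 + K*a² (s(a, K) = (a*a)*K - 15 = a²*K - 15 = K*a² - 15 = -15 + K*a²)
Y = 68 (Y = (0*(-15 - 3*0²))*(-3) + 68 = (0*(-15 - 3*0))*(-3) + 68 = (0*(-15 + 0))*(-3) + 68 = (0*(-15))*(-3) + 68 = 0*(-3) + 68 = 0 + 68 = 68)
P = 4624 (P = 68² = 4624)
-P = -1*4624 = -4624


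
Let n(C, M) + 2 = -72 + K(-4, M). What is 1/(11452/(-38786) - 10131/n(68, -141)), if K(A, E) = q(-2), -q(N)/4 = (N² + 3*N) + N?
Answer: 1124794/196138375 ≈ 0.0057347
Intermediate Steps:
q(N) = -16*N - 4*N² (q(N) = -4*((N² + 3*N) + N) = -4*(N² + 4*N) = -16*N - 4*N²)
K(A, E) = 16 (K(A, E) = -4*(-2)*(4 - 2) = -4*(-2)*2 = 16)
n(C, M) = -58 (n(C, M) = -2 + (-72 + 16) = -2 - 56 = -58)
1/(11452/(-38786) - 10131/n(68, -141)) = 1/(11452/(-38786) - 10131/(-58)) = 1/(11452*(-1/38786) - 10131*(-1/58)) = 1/(-5726/19393 + 10131/58) = 1/(196138375/1124794) = 1124794/196138375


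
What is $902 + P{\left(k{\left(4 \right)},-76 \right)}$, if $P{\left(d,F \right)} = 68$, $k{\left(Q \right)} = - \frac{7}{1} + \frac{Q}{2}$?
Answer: $970$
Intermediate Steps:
$k{\left(Q \right)} = -7 + \frac{Q}{2}$ ($k{\left(Q \right)} = \left(-7\right) 1 + Q \frac{1}{2} = -7 + \frac{Q}{2}$)
$902 + P{\left(k{\left(4 \right)},-76 \right)} = 902 + 68 = 970$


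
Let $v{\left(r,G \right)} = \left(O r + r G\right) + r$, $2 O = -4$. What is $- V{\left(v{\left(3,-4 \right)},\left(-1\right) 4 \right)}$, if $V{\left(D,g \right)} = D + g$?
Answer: $19$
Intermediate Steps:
$O = -2$ ($O = \frac{1}{2} \left(-4\right) = -2$)
$v{\left(r,G \right)} = - r + G r$ ($v{\left(r,G \right)} = \left(- 2 r + r G\right) + r = \left(- 2 r + G r\right) + r = - r + G r$)
$- V{\left(v{\left(3,-4 \right)},\left(-1\right) 4 \right)} = - (3 \left(-1 - 4\right) - 4) = - (3 \left(-5\right) - 4) = - (-15 - 4) = \left(-1\right) \left(-19\right) = 19$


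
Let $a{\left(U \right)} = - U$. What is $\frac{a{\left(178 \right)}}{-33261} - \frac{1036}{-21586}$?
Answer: $\frac{19150352}{358985973} \approx 0.053346$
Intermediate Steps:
$\frac{a{\left(178 \right)}}{-33261} - \frac{1036}{-21586} = \frac{\left(-1\right) 178}{-33261} - \frac{1036}{-21586} = \left(-178\right) \left(- \frac{1}{33261}\right) - - \frac{518}{10793} = \frac{178}{33261} + \frac{518}{10793} = \frac{19150352}{358985973}$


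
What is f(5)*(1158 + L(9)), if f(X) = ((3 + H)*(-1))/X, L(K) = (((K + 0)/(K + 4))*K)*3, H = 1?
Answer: -61188/65 ≈ -941.35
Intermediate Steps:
L(K) = 3*K²/(4 + K) (L(K) = ((K/(4 + K))*K)*3 = (K²/(4 + K))*3 = 3*K²/(4 + K))
f(X) = -4/X (f(X) = ((3 + 1)*(-1))/X = (4*(-1))/X = -4/X)
f(5)*(1158 + L(9)) = (-4/5)*(1158 + 3*9²/(4 + 9)) = (-4*⅕)*(1158 + 3*81/13) = -4*(1158 + 3*81*(1/13))/5 = -4*(1158 + 243/13)/5 = -⅘*15297/13 = -61188/65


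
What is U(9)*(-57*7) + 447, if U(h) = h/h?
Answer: 48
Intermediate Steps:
U(h) = 1
U(9)*(-57*7) + 447 = 1*(-57*7) + 447 = 1*(-399) + 447 = -399 + 447 = 48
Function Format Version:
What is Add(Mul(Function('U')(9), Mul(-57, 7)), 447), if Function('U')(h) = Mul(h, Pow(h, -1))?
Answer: 48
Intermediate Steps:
Function('U')(h) = 1
Add(Mul(Function('U')(9), Mul(-57, 7)), 447) = Add(Mul(1, Mul(-57, 7)), 447) = Add(Mul(1, -399), 447) = Add(-399, 447) = 48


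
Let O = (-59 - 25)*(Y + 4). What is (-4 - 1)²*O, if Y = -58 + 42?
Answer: 25200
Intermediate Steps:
Y = -16
O = 1008 (O = (-59 - 25)*(-16 + 4) = -84*(-12) = 1008)
(-4 - 1)²*O = (-4 - 1)²*1008 = (-5)²*1008 = 25*1008 = 25200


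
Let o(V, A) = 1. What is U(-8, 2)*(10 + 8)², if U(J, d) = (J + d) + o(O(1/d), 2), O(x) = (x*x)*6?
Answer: -1620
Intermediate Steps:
O(x) = 6*x² (O(x) = x²*6 = 6*x²)
U(J, d) = 1 + J + d (U(J, d) = (J + d) + 1 = 1 + J + d)
U(-8, 2)*(10 + 8)² = (1 - 8 + 2)*(10 + 8)² = -5*18² = -5*324 = -1620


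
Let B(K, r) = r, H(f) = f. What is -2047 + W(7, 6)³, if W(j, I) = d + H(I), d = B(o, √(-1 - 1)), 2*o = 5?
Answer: -1867 + 106*I*√2 ≈ -1867.0 + 149.91*I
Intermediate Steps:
o = 5/2 (o = (½)*5 = 5/2 ≈ 2.5000)
d = I*√2 (d = √(-1 - 1) = √(-2) = I*√2 ≈ 1.4142*I)
W(j, I) = I + I*√2 (W(j, I) = I*√2 + I = I + I*√2)
-2047 + W(7, 6)³ = -2047 + (6 + I*√2)³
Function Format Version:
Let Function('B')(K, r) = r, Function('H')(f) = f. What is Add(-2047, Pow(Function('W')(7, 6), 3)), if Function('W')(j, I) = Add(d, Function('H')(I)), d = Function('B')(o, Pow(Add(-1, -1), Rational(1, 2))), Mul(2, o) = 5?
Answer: Add(-1867, Mul(106, I, Pow(2, Rational(1, 2)))) ≈ Add(-1867.0, Mul(149.91, I))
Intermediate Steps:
o = Rational(5, 2) (o = Mul(Rational(1, 2), 5) = Rational(5, 2) ≈ 2.5000)
d = Mul(I, Pow(2, Rational(1, 2))) (d = Pow(Add(-1, -1), Rational(1, 2)) = Pow(-2, Rational(1, 2)) = Mul(I, Pow(2, Rational(1, 2))) ≈ Mul(1.4142, I))
Function('W')(j, I) = Add(I, Mul(I, Pow(2, Rational(1, 2)))) (Function('W')(j, I) = Add(Mul(I, Pow(2, Rational(1, 2))), I) = Add(I, Mul(I, Pow(2, Rational(1, 2)))))
Add(-2047, Pow(Function('W')(7, 6), 3)) = Add(-2047, Pow(Add(6, Mul(I, Pow(2, Rational(1, 2)))), 3))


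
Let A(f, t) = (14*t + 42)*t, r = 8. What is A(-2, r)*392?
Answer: 482944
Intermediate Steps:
A(f, t) = t*(42 + 14*t) (A(f, t) = (42 + 14*t)*t = t*(42 + 14*t))
A(-2, r)*392 = (14*8*(3 + 8))*392 = (14*8*11)*392 = 1232*392 = 482944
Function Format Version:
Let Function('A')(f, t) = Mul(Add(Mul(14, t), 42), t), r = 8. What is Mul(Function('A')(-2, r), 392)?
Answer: 482944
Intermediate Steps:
Function('A')(f, t) = Mul(t, Add(42, Mul(14, t))) (Function('A')(f, t) = Mul(Add(42, Mul(14, t)), t) = Mul(t, Add(42, Mul(14, t))))
Mul(Function('A')(-2, r), 392) = Mul(Mul(14, 8, Add(3, 8)), 392) = Mul(Mul(14, 8, 11), 392) = Mul(1232, 392) = 482944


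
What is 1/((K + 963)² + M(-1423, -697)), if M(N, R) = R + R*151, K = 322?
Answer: 1/1545281 ≈ 6.4713e-7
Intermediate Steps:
M(N, R) = 152*R (M(N, R) = R + 151*R = 152*R)
1/((K + 963)² + M(-1423, -697)) = 1/((322 + 963)² + 152*(-697)) = 1/(1285² - 105944) = 1/(1651225 - 105944) = 1/1545281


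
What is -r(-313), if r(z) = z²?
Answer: -97969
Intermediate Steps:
-r(-313) = -1*(-313)² = -1*97969 = -97969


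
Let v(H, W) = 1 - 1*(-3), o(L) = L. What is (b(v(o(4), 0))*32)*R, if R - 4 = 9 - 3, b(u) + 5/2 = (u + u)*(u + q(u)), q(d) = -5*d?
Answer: -41760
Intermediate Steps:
v(H, W) = 4 (v(H, W) = 1 + 3 = 4)
b(u) = -5/2 - 8*u**2 (b(u) = -5/2 + (u + u)*(u - 5*u) = -5/2 + (2*u)*(-4*u) = -5/2 - 8*u**2)
R = 10 (R = 4 + (9 - 3) = 4 + 6 = 10)
(b(v(o(4), 0))*32)*R = ((-5/2 - 8*4**2)*32)*10 = ((-5/2 - 8*16)*32)*10 = ((-5/2 - 128)*32)*10 = -261/2*32*10 = -4176*10 = -41760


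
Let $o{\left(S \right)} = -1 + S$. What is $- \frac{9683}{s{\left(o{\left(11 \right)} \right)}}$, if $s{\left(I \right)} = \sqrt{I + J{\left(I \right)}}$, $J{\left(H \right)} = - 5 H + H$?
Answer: $\frac{9683 i \sqrt{30}}{30} \approx 1767.9 i$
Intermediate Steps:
$J{\left(H \right)} = - 4 H$
$s{\left(I \right)} = \sqrt{3} \sqrt{- I}$ ($s{\left(I \right)} = \sqrt{I - 4 I} = \sqrt{- 3 I} = \sqrt{3} \sqrt{- I}$)
$- \frac{9683}{s{\left(o{\left(11 \right)} \right)}} = - \frac{9683}{\sqrt{3} \sqrt{- (-1 + 11)}} = - \frac{9683}{\sqrt{3} \sqrt{\left(-1\right) 10}} = - \frac{9683}{\sqrt{3} \sqrt{-10}} = - \frac{9683}{\sqrt{3} i \sqrt{10}} = - \frac{9683}{i \sqrt{30}} = - 9683 \left(- \frac{i \sqrt{30}}{30}\right) = \frac{9683 i \sqrt{30}}{30}$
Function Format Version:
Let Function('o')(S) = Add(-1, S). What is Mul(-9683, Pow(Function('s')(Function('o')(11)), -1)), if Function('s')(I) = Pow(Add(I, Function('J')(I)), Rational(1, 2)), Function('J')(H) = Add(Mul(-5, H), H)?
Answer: Mul(Rational(9683, 30), I, Pow(30, Rational(1, 2))) ≈ Mul(1767.9, I)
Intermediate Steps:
Function('J')(H) = Mul(-4, H)
Function('s')(I) = Mul(Pow(3, Rational(1, 2)), Pow(Mul(-1, I), Rational(1, 2))) (Function('s')(I) = Pow(Add(I, Mul(-4, I)), Rational(1, 2)) = Pow(Mul(-3, I), Rational(1, 2)) = Mul(Pow(3, Rational(1, 2)), Pow(Mul(-1, I), Rational(1, 2))))
Mul(-9683, Pow(Function('s')(Function('o')(11)), -1)) = Mul(-9683, Pow(Mul(Pow(3, Rational(1, 2)), Pow(Mul(-1, Add(-1, 11)), Rational(1, 2))), -1)) = Mul(-9683, Pow(Mul(Pow(3, Rational(1, 2)), Pow(Mul(-1, 10), Rational(1, 2))), -1)) = Mul(-9683, Pow(Mul(Pow(3, Rational(1, 2)), Pow(-10, Rational(1, 2))), -1)) = Mul(-9683, Pow(Mul(Pow(3, Rational(1, 2)), Mul(I, Pow(10, Rational(1, 2)))), -1)) = Mul(-9683, Pow(Mul(I, Pow(30, Rational(1, 2))), -1)) = Mul(-9683, Mul(Rational(-1, 30), I, Pow(30, Rational(1, 2)))) = Mul(Rational(9683, 30), I, Pow(30, Rational(1, 2)))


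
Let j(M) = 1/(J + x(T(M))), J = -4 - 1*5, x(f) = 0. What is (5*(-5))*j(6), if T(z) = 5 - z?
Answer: 25/9 ≈ 2.7778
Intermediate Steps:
J = -9 (J = -4 - 5 = -9)
j(M) = -⅑ (j(M) = 1/(-9 + 0) = 1/(-9) = -⅑)
(5*(-5))*j(6) = (5*(-5))*(-⅑) = -25*(-⅑) = 25/9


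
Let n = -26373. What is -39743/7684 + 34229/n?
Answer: -1311157775/202650132 ≈ -6.4701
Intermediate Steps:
-39743/7684 + 34229/n = -39743/7684 + 34229/(-26373) = -39743*1/7684 + 34229*(-1/26373) = -39743/7684 - 34229/26373 = -1311157775/202650132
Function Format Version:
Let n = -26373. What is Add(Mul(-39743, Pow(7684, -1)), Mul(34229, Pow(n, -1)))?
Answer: Rational(-1311157775, 202650132) ≈ -6.4701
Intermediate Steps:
Add(Mul(-39743, Pow(7684, -1)), Mul(34229, Pow(n, -1))) = Add(Mul(-39743, Pow(7684, -1)), Mul(34229, Pow(-26373, -1))) = Add(Mul(-39743, Rational(1, 7684)), Mul(34229, Rational(-1, 26373))) = Add(Rational(-39743, 7684), Rational(-34229, 26373)) = Rational(-1311157775, 202650132)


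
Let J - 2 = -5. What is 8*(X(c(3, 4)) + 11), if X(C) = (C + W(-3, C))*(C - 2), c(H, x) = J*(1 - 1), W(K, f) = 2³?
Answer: -40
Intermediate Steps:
J = -3 (J = 2 - 5 = -3)
W(K, f) = 8
c(H, x) = 0 (c(H, x) = -3*(1 - 1) = -3*0 = 0)
X(C) = (-2 + C)*(8 + C) (X(C) = (C + 8)*(C - 2) = (8 + C)*(-2 + C) = (-2 + C)*(8 + C))
8*(X(c(3, 4)) + 11) = 8*((-16 + 0² + 6*0) + 11) = 8*((-16 + 0 + 0) + 11) = 8*(-16 + 11) = 8*(-5) = -40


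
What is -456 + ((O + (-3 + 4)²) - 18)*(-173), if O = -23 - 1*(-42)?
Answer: -802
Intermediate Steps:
O = 19 (O = -23 + 42 = 19)
-456 + ((O + (-3 + 4)²) - 18)*(-173) = -456 + ((19 + (-3 + 4)²) - 18)*(-173) = -456 + ((19 + 1²) - 18)*(-173) = -456 + ((19 + 1) - 18)*(-173) = -456 + (20 - 18)*(-173) = -456 + 2*(-173) = -456 - 346 = -802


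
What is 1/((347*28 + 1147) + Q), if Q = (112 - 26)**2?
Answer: 1/18259 ≈ 5.4768e-5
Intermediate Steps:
Q = 7396 (Q = 86**2 = 7396)
1/((347*28 + 1147) + Q) = 1/((347*28 + 1147) + 7396) = 1/((9716 + 1147) + 7396) = 1/(10863 + 7396) = 1/18259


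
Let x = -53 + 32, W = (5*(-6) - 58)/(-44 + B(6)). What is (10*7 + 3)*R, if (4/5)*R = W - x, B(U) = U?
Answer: 161695/76 ≈ 2127.6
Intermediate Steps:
W = 44/19 (W = (5*(-6) - 58)/(-44 + 6) = (-30 - 58)/(-38) = -88*(-1/38) = 44/19 ≈ 2.3158)
x = -21
R = 2215/76 (R = 5*(44/19 - 1*(-21))/4 = 5*(44/19 + 21)/4 = (5/4)*(443/19) = 2215/76 ≈ 29.145)
(10*7 + 3)*R = (10*7 + 3)*(2215/76) = (70 + 3)*(2215/76) = 73*(2215/76) = 161695/76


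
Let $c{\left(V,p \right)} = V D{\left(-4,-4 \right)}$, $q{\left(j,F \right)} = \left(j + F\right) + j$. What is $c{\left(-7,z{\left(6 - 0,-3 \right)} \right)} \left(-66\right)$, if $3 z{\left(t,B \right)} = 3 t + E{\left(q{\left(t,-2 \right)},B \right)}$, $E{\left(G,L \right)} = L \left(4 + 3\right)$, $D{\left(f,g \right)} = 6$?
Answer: $2772$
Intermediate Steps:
$q{\left(j,F \right)} = F + 2 j$ ($q{\left(j,F \right)} = \left(F + j\right) + j = F + 2 j$)
$E{\left(G,L \right)} = 7 L$ ($E{\left(G,L \right)} = L 7 = 7 L$)
$z{\left(t,B \right)} = t + \frac{7 B}{3}$ ($z{\left(t,B \right)} = \frac{3 t + 7 B}{3} = t + \frac{7 B}{3}$)
$c{\left(V,p \right)} = 6 V$ ($c{\left(V,p \right)} = V 6 = 6 V$)
$c{\left(-7,z{\left(6 - 0,-3 \right)} \right)} \left(-66\right) = 6 \left(-7\right) \left(-66\right) = \left(-42\right) \left(-66\right) = 2772$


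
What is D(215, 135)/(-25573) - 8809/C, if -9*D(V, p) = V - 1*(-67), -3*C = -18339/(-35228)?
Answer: 23807705488610/468983247 ≈ 50765.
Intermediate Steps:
C = -6113/35228 (C = -(-6113)/(-35228) = -(-6113)*(-1)/35228 = -⅓*18339/35228 = -6113/35228 ≈ -0.17353)
D(V, p) = -67/9 - V/9 (D(V, p) = -(V - 1*(-67))/9 = -(V + 67)/9 = -(67 + V)/9 = -67/9 - V/9)
D(215, 135)/(-25573) - 8809/C = (-67/9 - ⅑*215)/(-25573) - 8809/(-6113/35228) = (-67/9 - 215/9)*(-1/25573) - 8809*(-35228/6113) = -94/3*(-1/25573) + 310323452/6113 = 94/76719 + 310323452/6113 = 23807705488610/468983247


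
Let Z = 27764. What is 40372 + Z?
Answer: 68136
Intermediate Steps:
40372 + Z = 40372 + 27764 = 68136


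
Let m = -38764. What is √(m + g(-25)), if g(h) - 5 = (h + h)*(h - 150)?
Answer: I*√30009 ≈ 173.23*I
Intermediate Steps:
g(h) = 5 + 2*h*(-150 + h) (g(h) = 5 + (h + h)*(h - 150) = 5 + (2*h)*(-150 + h) = 5 + 2*h*(-150 + h))
√(m + g(-25)) = √(-38764 + (5 - 300*(-25) + 2*(-25)²)) = √(-38764 + (5 + 7500 + 2*625)) = √(-38764 + (5 + 7500 + 1250)) = √(-38764 + 8755) = √(-30009) = I*√30009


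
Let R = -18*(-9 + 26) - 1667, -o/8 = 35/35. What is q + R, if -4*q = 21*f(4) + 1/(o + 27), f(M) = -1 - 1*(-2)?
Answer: -37587/19 ≈ -1978.3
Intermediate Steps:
o = -8 (o = -280/35 = -8*1 = -8)
f(M) = 1 (f(M) = -1 + 2 = 1)
R = -1973 (R = -18*17 - 1667 = -306 - 1667 = -1973)
q = -100/19 (q = -(21*1 + 1/(-8 + 27))/4 = -(21 + 1/19)/4 = -1/4*400/19 = -100/19 ≈ -5.2632)
q + R = -100/19 - 1973 = -37587/19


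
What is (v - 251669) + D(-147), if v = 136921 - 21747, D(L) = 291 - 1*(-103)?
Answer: -136101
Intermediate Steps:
D(L) = 394 (D(L) = 291 + 103 = 394)
v = 115174
(v - 251669) + D(-147) = (115174 - 251669) + 394 = -136495 + 394 = -136101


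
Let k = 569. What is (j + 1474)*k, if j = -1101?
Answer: 212237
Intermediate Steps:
(j + 1474)*k = (-1101 + 1474)*569 = 373*569 = 212237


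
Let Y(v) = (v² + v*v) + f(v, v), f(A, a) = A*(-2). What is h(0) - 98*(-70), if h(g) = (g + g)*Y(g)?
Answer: 6860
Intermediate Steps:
f(A, a) = -2*A
Y(v) = -2*v + 2*v² (Y(v) = (v² + v*v) - 2*v = (v² + v²) - 2*v = 2*v² - 2*v = -2*v + 2*v²)
h(g) = 4*g²*(-1 + g) (h(g) = (g + g)*(2*g*(-1 + g)) = (2*g)*(2*g*(-1 + g)) = 4*g²*(-1 + g))
h(0) - 98*(-70) = 4*0²*(-1 + 0) - 98*(-70) = 4*0*(-1) + 6860 = 0 + 6860 = 6860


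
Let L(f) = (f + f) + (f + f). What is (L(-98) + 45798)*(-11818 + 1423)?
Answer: -471995370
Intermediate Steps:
L(f) = 4*f (L(f) = 2*f + 2*f = 4*f)
(L(-98) + 45798)*(-11818 + 1423) = (4*(-98) + 45798)*(-11818 + 1423) = (-392 + 45798)*(-10395) = 45406*(-10395) = -471995370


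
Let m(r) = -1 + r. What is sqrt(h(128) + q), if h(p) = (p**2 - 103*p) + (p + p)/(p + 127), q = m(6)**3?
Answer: sqrt(216273405)/255 ≈ 57.672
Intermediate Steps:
q = 125 (q = (-1 + 6)**3 = 5**3 = 125)
h(p) = p**2 - 103*p + 2*p/(127 + p) (h(p) = (p**2 - 103*p) + (2*p)/(127 + p) = (p**2 - 103*p) + 2*p/(127 + p) = p**2 - 103*p + 2*p/(127 + p))
sqrt(h(128) + q) = sqrt(128*(-13079 + 128**2 + 24*128)/(127 + 128) + 125) = sqrt(128*(-13079 + 16384 + 3072)/255 + 125) = sqrt(128*(1/255)*6377 + 125) = sqrt(816256/255 + 125) = sqrt(848131/255) = sqrt(216273405)/255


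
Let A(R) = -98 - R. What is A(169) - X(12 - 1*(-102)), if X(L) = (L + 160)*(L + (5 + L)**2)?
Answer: -3911617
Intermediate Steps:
X(L) = (160 + L)*(L + (5 + L)**2)
A(169) - X(12 - 1*(-102)) = (-98 - 1*169) - (4000 + (12 - 1*(-102))**3 + 171*(12 - 1*(-102))**2 + 1785*(12 - 1*(-102))) = (-98 - 169) - (4000 + (12 + 102)**3 + 171*(12 + 102)**2 + 1785*(12 + 102)) = -267 - (4000 + 114**3 + 171*114**2 + 1785*114) = -267 - (4000 + 1481544 + 171*12996 + 203490) = -267 - (4000 + 1481544 + 2222316 + 203490) = -267 - 1*3911350 = -267 - 3911350 = -3911617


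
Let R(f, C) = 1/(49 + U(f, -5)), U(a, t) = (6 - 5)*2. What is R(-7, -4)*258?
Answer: 86/17 ≈ 5.0588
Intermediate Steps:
U(a, t) = 2 (U(a, t) = 1*2 = 2)
R(f, C) = 1/51 (R(f, C) = 1/(49 + 2) = 1/51)
R(-7, -4)*258 = (1/51)*258 = 86/17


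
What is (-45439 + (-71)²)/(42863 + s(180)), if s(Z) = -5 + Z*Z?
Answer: -6733/12543 ≈ -0.53679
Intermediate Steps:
s(Z) = -5 + Z²
(-45439 + (-71)²)/(42863 + s(180)) = (-45439 + (-71)²)/(42863 + (-5 + 180²)) = (-45439 + 5041)/(42863 + (-5 + 32400)) = -40398/(42863 + 32395) = -40398/75258 = -40398*1/75258 = -6733/12543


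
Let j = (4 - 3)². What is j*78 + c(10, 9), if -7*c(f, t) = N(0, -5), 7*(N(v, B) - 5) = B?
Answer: 3792/49 ≈ 77.388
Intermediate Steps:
j = 1 (j = 1² = 1)
N(v, B) = 5 + B/7
c(f, t) = -30/49 (c(f, t) = -(5 + (⅐)*(-5))/7 = -(5 - 5/7)/7 = -⅐*30/7 = -30/49)
j*78 + c(10, 9) = 1*78 - 30/49 = 78 - 30/49 = 3792/49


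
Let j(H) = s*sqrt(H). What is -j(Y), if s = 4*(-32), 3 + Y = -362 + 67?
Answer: 128*I*sqrt(298) ≈ 2209.6*I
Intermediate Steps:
Y = -298 (Y = -3 + (-362 + 67) = -3 - 295 = -298)
s = -128
j(H) = -128*sqrt(H)
-j(Y) = -(-128)*sqrt(-298) = -(-128)*I*sqrt(298) = 128*I*sqrt(298)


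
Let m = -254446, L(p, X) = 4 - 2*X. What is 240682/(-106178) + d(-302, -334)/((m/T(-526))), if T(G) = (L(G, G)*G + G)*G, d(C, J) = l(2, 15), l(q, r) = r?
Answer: -116458014673153/6754141847 ≈ -17242.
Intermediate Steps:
d(C, J) = 15
T(G) = G*(G + G*(4 - 2*G)) (T(G) = ((4 - 2*G)*G + G)*G = (G*(4 - 2*G) + G)*G = (G + G*(4 - 2*G))*G = G*(G + G*(4 - 2*G)))
240682/(-106178) + d(-302, -334)/((m/T(-526))) = 240682/(-106178) + 15/((-254446*1/(276676*(5 - 2*(-526))))) = 240682*(-1/106178) + 15/((-254446*1/(276676*(5 + 1052)))) = -120341/53089 + 15/((-254446/(276676*1057))) = -120341/53089 + 15/((-254446/292446532)) = -120341/53089 + 15/((-254446*1/292446532)) = -120341/53089 + 15/(-127223/146223266) = -120341/53089 + 15*(-146223266/127223) = -120341/53089 - 2193348990/127223 = -116458014673153/6754141847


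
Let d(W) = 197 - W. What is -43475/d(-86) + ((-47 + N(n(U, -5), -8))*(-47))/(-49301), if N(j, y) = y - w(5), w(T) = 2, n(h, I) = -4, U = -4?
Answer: -2144119132/13952183 ≈ -153.68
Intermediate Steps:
N(j, y) = -2 + y (N(j, y) = y - 1*2 = y - 2 = -2 + y)
-43475/d(-86) + ((-47 + N(n(U, -5), -8))*(-47))/(-49301) = -43475/(197 - 1*(-86)) + ((-47 + (-2 - 8))*(-47))/(-49301) = -43475/(197 + 86) + ((-47 - 10)*(-47))*(-1/49301) = -43475/283 - 57*(-47)*(-1/49301) = -43475*1/283 + 2679*(-1/49301) = -43475/283 - 2679/49301 = -2144119132/13952183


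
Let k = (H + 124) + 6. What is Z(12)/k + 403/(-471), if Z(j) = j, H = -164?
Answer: -9677/8007 ≈ -1.2086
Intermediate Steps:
k = -34 (k = (-164 + 124) + 6 = -40 + 6 = -34)
Z(12)/k + 403/(-471) = 12/(-34) + 403/(-471) = 12*(-1/34) + 403*(-1/471) = -6/17 - 403/471 = -9677/8007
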